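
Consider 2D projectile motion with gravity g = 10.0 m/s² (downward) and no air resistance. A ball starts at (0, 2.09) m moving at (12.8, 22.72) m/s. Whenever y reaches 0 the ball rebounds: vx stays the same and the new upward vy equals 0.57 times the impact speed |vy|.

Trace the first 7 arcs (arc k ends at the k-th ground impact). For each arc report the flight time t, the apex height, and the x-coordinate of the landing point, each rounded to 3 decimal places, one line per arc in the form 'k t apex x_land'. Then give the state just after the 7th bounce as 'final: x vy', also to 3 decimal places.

Arc 1: start y=2.090, vy=22.720 → t=4.634, apex=27.900, x_land=59.318, impact vy=-23.622
  bounce: vy ← 0.57·23.622 = 13.465
Arc 2: start y=0.000, vy=13.465 → t=2.693, apex=9.065, x_land=93.787, impact vy=-13.465
  bounce: vy ← 0.57·13.465 = 7.675
Arc 3: start y=0.000, vy=7.675 → t=1.535, apex=2.945, x_land=113.434, impact vy=-7.675
  bounce: vy ← 0.57·7.675 = 4.375
Arc 4: start y=0.000, vy=4.375 → t=0.875, apex=0.957, x_land=124.633, impact vy=-4.375
  bounce: vy ← 0.57·4.375 = 2.494
Arc 5: start y=0.000, vy=2.494 → t=0.499, apex=0.311, x_land=131.017, impact vy=-2.494
  bounce: vy ← 0.57·2.494 = 1.421
Arc 6: start y=0.000, vy=1.421 → t=0.284, apex=0.101, x_land=134.655, impact vy=-1.421
  bounce: vy ← 0.57·1.421 = 0.810
Arc 7: start y=0.000, vy=0.810 → t=0.162, apex=0.033, x_land=136.729, impact vy=-0.810
  bounce: vy ← 0.57·0.810 = 0.462

1 4.634 27.900 59.318
2 2.693 9.065 93.787
3 1.535 2.945 113.434
4 0.875 0.957 124.633
5 0.499 0.311 131.017
6 0.284 0.101 134.655
7 0.162 0.033 136.729
final: 136.729 0.462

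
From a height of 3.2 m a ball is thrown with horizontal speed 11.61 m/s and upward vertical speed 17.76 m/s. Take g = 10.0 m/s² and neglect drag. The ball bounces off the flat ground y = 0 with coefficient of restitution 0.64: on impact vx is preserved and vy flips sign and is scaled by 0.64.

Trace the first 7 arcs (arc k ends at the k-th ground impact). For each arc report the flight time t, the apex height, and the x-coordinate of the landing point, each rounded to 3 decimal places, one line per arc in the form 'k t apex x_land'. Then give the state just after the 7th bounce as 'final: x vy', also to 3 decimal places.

Arc 1: start y=3.200, vy=17.760 → t=3.724, apex=18.971, x_land=43.234, impact vy=-19.479
  bounce: vy ← 0.64·19.479 = 12.466
Arc 2: start y=0.000, vy=12.466 → t=2.493, apex=7.770, x_land=72.181, impact vy=-12.466
  bounce: vy ← 0.64·12.466 = 7.978
Arc 3: start y=0.000, vy=7.978 → t=1.596, apex=3.183, x_land=90.707, impact vy=-7.978
  bounce: vy ← 0.64·7.978 = 5.106
Arc 4: start y=0.000, vy=5.106 → t=1.021, apex=1.304, x_land=102.563, impact vy=-5.106
  bounce: vy ← 0.64·5.106 = 3.268
Arc 5: start y=0.000, vy=3.268 → t=0.654, apex=0.534, x_land=110.152, impact vy=-3.268
  bounce: vy ← 0.64·3.268 = 2.092
Arc 6: start y=0.000, vy=2.092 → t=0.418, apex=0.219, x_land=115.008, impact vy=-2.092
  bounce: vy ← 0.64·2.092 = 1.339
Arc 7: start y=0.000, vy=1.339 → t=0.268, apex=0.090, x_land=118.116, impact vy=-1.339
  bounce: vy ← 0.64·1.339 = 0.857

1 3.724 18.971 43.234
2 2.493 7.770 72.181
3 1.596 3.183 90.707
4 1.021 1.304 102.563
5 0.654 0.534 110.152
6 0.418 0.219 115.008
7 0.268 0.090 118.116
final: 118.116 0.857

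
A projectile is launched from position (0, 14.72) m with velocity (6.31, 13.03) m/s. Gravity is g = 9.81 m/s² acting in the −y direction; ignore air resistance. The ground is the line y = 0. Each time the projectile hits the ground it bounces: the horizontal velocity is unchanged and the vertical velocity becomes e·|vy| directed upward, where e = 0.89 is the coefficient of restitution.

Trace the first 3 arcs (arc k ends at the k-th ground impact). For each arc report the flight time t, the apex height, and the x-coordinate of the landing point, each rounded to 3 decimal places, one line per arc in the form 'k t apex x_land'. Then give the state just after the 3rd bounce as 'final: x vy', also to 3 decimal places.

Arc 1: start y=14.720, vy=13.030 → t=3.511, apex=23.373, x_land=22.156, impact vy=-21.415
  bounce: vy ← 0.89·21.415 = 19.059
Arc 2: start y=0.000, vy=19.059 → t=3.886, apex=18.514, x_land=46.674, impact vy=-19.059
  bounce: vy ← 0.89·19.059 = 16.963
Arc 3: start y=0.000, vy=16.963 → t=3.458, apex=14.665, x_land=68.495, impact vy=-16.963
  bounce: vy ← 0.89·16.963 = 15.097

1 3.511 23.373 22.156
2 3.886 18.514 46.674
3 3.458 14.665 68.495
final: 68.495 15.097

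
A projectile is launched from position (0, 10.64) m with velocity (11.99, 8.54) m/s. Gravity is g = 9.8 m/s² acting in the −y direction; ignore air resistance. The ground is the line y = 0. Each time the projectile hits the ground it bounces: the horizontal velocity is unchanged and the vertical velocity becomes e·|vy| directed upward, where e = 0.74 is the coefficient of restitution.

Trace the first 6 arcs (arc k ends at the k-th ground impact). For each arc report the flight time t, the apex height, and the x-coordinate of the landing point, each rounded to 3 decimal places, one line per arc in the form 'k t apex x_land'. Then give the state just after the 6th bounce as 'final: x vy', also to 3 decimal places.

1 2.583 14.361 30.975
2 2.534 7.864 61.354
3 1.875 4.306 83.835
4 1.387 2.358 100.470
5 1.027 1.291 112.780
6 0.760 0.707 121.890
final: 121.890 2.755

Arc 1: start y=10.640, vy=8.540 → t=2.583, apex=14.361, x_land=30.975, impact vy=-16.777
  bounce: vy ← 0.74·16.777 = 12.415
Arc 2: start y=0.000, vy=12.415 → t=2.534, apex=7.864, x_land=61.354, impact vy=-12.415
  bounce: vy ← 0.74·12.415 = 9.187
Arc 3: start y=0.000, vy=9.187 → t=1.875, apex=4.306, x_land=83.835, impact vy=-9.187
  bounce: vy ← 0.74·9.187 = 6.799
Arc 4: start y=0.000, vy=6.799 → t=1.387, apex=2.358, x_land=100.470, impact vy=-6.799
  bounce: vy ← 0.74·6.799 = 5.031
Arc 5: start y=0.000, vy=5.031 → t=1.027, apex=1.291, x_land=112.780, impact vy=-5.031
  bounce: vy ← 0.74·5.031 = 3.723
Arc 6: start y=0.000, vy=3.723 → t=0.760, apex=0.707, x_land=121.890, impact vy=-3.723
  bounce: vy ← 0.74·3.723 = 2.755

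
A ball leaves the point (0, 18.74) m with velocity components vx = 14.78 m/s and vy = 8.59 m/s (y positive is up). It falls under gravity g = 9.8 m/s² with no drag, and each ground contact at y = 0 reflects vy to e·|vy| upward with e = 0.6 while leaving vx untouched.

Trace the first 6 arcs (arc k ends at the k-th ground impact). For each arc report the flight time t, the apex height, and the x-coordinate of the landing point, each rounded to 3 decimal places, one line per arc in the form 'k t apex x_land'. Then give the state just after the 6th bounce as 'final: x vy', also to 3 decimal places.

1 3.020 22.505 44.630
2 2.572 8.102 82.640
3 1.543 2.917 105.445
4 0.926 1.050 119.129
5 0.555 0.378 127.339
6 0.333 0.136 132.265
final: 132.265 0.980

Arc 1: start y=18.740, vy=8.590 → t=3.020, apex=22.505, x_land=44.630, impact vy=-21.002
  bounce: vy ← 0.6·21.002 = 12.601
Arc 2: start y=0.000, vy=12.601 → t=2.572, apex=8.102, x_land=82.640, impact vy=-12.601
  bounce: vy ← 0.6·12.601 = 7.561
Arc 3: start y=0.000, vy=7.561 → t=1.543, apex=2.917, x_land=105.445, impact vy=-7.561
  bounce: vy ← 0.6·7.561 = 4.536
Arc 4: start y=0.000, vy=4.536 → t=0.926, apex=1.050, x_land=119.129, impact vy=-4.536
  bounce: vy ← 0.6·4.536 = 2.722
Arc 5: start y=0.000, vy=2.722 → t=0.555, apex=0.378, x_land=127.339, impact vy=-2.722
  bounce: vy ← 0.6·2.722 = 1.633
Arc 6: start y=0.000, vy=1.633 → t=0.333, apex=0.136, x_land=132.265, impact vy=-1.633
  bounce: vy ← 0.6·1.633 = 0.980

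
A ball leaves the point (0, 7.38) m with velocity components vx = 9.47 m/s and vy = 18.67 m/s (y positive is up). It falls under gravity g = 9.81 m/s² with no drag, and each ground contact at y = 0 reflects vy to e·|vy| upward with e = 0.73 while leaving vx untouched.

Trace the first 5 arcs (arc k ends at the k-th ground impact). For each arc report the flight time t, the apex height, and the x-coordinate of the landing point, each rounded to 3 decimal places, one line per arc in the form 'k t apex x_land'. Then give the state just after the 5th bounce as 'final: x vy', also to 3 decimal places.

1 4.167 25.146 39.465
2 3.306 13.400 70.770
3 2.413 7.141 93.623
4 1.762 3.805 110.306
5 1.286 2.028 122.484
final: 122.484 4.605

Arc 1: start y=7.380, vy=18.670 → t=4.167, apex=25.146, x_land=39.465, impact vy=-22.212
  bounce: vy ← 0.73·22.212 = 16.215
Arc 2: start y=0.000, vy=16.215 → t=3.306, apex=13.400, x_land=70.770, impact vy=-16.215
  bounce: vy ← 0.73·16.215 = 11.837
Arc 3: start y=0.000, vy=11.837 → t=2.413, apex=7.141, x_land=93.623, impact vy=-11.837
  bounce: vy ← 0.73·11.837 = 8.641
Arc 4: start y=0.000, vy=8.641 → t=1.762, apex=3.805, x_land=110.306, impact vy=-8.641
  bounce: vy ← 0.73·8.641 = 6.308
Arc 5: start y=0.000, vy=6.308 → t=1.286, apex=2.028, x_land=122.484, impact vy=-6.308
  bounce: vy ← 0.73·6.308 = 4.605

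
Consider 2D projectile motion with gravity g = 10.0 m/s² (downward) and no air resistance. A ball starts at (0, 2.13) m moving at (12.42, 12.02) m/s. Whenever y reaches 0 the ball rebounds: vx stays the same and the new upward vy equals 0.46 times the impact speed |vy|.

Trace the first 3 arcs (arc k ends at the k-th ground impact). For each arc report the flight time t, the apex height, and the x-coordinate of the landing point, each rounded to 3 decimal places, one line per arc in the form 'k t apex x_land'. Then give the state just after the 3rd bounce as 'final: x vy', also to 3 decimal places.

1 2.570 9.354 31.917
2 1.258 1.979 47.545
3 0.579 0.419 54.735
final: 54.735 1.331

Arc 1: start y=2.130, vy=12.020 → t=2.570, apex=9.354, x_land=31.917, impact vy=-13.678
  bounce: vy ← 0.46·13.678 = 6.292
Arc 2: start y=0.000, vy=6.292 → t=1.258, apex=1.979, x_land=47.545, impact vy=-6.292
  bounce: vy ← 0.46·6.292 = 2.894
Arc 3: start y=0.000, vy=2.894 → t=0.579, apex=0.419, x_land=54.735, impact vy=-2.894
  bounce: vy ← 0.46·2.894 = 1.331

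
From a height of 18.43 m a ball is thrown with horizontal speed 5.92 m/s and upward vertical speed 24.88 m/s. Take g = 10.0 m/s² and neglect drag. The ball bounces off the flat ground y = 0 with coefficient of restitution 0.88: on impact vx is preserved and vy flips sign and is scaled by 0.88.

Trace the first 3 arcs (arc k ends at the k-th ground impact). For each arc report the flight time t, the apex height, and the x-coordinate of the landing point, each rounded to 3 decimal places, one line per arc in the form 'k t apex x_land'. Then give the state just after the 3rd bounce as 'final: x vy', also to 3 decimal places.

Arc 1: start y=18.430, vy=24.880 → t=5.631, apex=49.381, x_land=33.333, impact vy=-31.426
  bounce: vy ← 0.88·31.426 = 27.655
Arc 2: start y=0.000, vy=27.655 → t=5.531, apex=38.240, x_land=66.077, impact vy=-27.655
  bounce: vy ← 0.88·27.655 = 24.337
Arc 3: start y=0.000, vy=24.337 → t=4.867, apex=29.613, x_land=94.892, impact vy=-24.337
  bounce: vy ← 0.88·24.337 = 21.416

1 5.631 49.381 33.333
2 5.531 38.240 66.077
3 4.867 29.613 94.892
final: 94.892 21.416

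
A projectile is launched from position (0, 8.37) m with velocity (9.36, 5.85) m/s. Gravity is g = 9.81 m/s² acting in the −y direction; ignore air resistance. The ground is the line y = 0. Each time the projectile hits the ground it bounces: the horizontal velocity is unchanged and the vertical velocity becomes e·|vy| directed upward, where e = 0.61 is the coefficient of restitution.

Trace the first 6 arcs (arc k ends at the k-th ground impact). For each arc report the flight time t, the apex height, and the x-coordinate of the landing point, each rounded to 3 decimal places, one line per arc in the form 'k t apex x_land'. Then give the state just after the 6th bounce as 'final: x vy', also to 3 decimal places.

1 2.032 10.114 19.022
2 1.752 3.764 35.420
3 1.069 1.400 45.423
4 0.652 0.521 51.524
5 0.398 0.194 55.246
6 0.243 0.072 57.517
final: 57.517 0.726

Arc 1: start y=8.370, vy=5.850 → t=2.032, apex=10.114, x_land=19.022, impact vy=-14.087
  bounce: vy ← 0.61·14.087 = 8.593
Arc 2: start y=0.000, vy=8.593 → t=1.752, apex=3.764, x_land=35.420, impact vy=-8.593
  bounce: vy ← 0.61·8.593 = 5.242
Arc 3: start y=0.000, vy=5.242 → t=1.069, apex=1.400, x_land=45.423, impact vy=-5.242
  bounce: vy ← 0.61·5.242 = 3.197
Arc 4: start y=0.000, vy=3.197 → t=0.652, apex=0.521, x_land=51.524, impact vy=-3.197
  bounce: vy ← 0.61·3.197 = 1.950
Arc 5: start y=0.000, vy=1.950 → t=0.398, apex=0.194, x_land=55.246, impact vy=-1.950
  bounce: vy ← 0.61·1.950 = 1.190
Arc 6: start y=0.000, vy=1.190 → t=0.243, apex=0.072, x_land=57.517, impact vy=-1.190
  bounce: vy ← 0.61·1.190 = 0.726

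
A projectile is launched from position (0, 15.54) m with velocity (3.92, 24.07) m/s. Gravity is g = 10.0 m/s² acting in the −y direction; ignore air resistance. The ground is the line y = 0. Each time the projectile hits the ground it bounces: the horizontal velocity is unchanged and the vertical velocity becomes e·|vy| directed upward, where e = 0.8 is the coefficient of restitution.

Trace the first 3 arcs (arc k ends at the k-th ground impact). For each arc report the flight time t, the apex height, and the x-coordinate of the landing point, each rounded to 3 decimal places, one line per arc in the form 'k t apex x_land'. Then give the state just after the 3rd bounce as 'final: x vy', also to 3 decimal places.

1 5.391 44.508 21.131
2 4.774 28.485 39.844
3 3.819 18.231 54.814
final: 54.814 15.276

Arc 1: start y=15.540, vy=24.070 → t=5.391, apex=44.508, x_land=21.131, impact vy=-29.836
  bounce: vy ← 0.8·29.836 = 23.869
Arc 2: start y=0.000, vy=23.869 → t=4.774, apex=28.485, x_land=39.844, impact vy=-23.869
  bounce: vy ← 0.8·23.869 = 19.095
Arc 3: start y=0.000, vy=19.095 → t=3.819, apex=18.231, x_land=54.814, impact vy=-19.095
  bounce: vy ← 0.8·19.095 = 15.276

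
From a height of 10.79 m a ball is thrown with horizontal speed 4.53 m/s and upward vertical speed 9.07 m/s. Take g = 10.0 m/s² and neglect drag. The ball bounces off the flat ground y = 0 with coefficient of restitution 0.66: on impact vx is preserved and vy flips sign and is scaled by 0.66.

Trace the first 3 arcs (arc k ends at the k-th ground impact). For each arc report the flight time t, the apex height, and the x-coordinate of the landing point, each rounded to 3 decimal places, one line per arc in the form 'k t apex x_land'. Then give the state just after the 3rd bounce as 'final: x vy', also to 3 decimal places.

1 2.633 14.903 11.930
2 2.279 6.492 22.253
3 1.504 2.828 29.067
final: 29.067 4.963

Arc 1: start y=10.790, vy=9.070 → t=2.633, apex=14.903, x_land=11.930, impact vy=-17.265
  bounce: vy ← 0.66·17.265 = 11.395
Arc 2: start y=0.000, vy=11.395 → t=2.279, apex=6.492, x_land=22.253, impact vy=-11.395
  bounce: vy ← 0.66·11.395 = 7.520
Arc 3: start y=0.000, vy=7.520 → t=1.504, apex=2.828, x_land=29.067, impact vy=-7.520
  bounce: vy ← 0.66·7.520 = 4.963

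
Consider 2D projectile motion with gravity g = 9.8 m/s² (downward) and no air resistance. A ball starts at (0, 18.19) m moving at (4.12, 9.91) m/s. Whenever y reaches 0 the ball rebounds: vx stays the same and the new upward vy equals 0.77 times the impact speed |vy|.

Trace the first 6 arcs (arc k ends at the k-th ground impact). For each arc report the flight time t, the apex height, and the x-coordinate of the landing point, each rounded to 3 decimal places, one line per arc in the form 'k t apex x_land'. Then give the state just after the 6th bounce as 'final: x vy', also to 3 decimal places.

1 3.187 23.201 13.131
2 3.351 13.756 26.937
3 2.580 8.156 37.568
4 1.987 4.836 45.754
5 1.530 2.867 52.056
6 1.178 1.700 56.910
final: 56.910 4.444

Arc 1: start y=18.190, vy=9.910 → t=3.187, apex=23.201, x_land=13.131, impact vy=-21.324
  bounce: vy ← 0.77·21.324 = 16.420
Arc 2: start y=0.000, vy=16.420 → t=3.351, apex=13.756, x_land=26.937, impact vy=-16.420
  bounce: vy ← 0.77·16.420 = 12.643
Arc 3: start y=0.000, vy=12.643 → t=2.580, apex=8.156, x_land=37.568, impact vy=-12.643
  bounce: vy ← 0.77·12.643 = 9.735
Arc 4: start y=0.000, vy=9.735 → t=1.987, apex=4.836, x_land=45.754, impact vy=-9.735
  bounce: vy ← 0.77·9.735 = 7.496
Arc 5: start y=0.000, vy=7.496 → t=1.530, apex=2.867, x_land=52.056, impact vy=-7.496
  bounce: vy ← 0.77·7.496 = 5.772
Arc 6: start y=0.000, vy=5.772 → t=1.178, apex=1.700, x_land=56.910, impact vy=-5.772
  bounce: vy ← 0.77·5.772 = 4.444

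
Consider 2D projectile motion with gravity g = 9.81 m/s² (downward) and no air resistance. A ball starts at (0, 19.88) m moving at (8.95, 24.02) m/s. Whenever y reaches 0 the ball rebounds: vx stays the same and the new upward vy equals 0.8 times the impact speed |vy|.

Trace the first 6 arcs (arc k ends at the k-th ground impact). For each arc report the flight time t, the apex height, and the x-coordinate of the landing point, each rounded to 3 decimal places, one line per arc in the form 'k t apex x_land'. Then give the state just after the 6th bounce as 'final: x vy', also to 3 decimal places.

Arc 1: start y=19.880, vy=24.020 → t=5.618, apex=49.287, x_land=50.285, impact vy=-31.097
  bounce: vy ← 0.8·31.097 = 24.877
Arc 2: start y=0.000, vy=24.877 → t=5.072, apex=31.544, x_land=95.678, impact vy=-24.877
  bounce: vy ← 0.8·24.877 = 19.902
Arc 3: start y=0.000, vy=19.902 → t=4.057, apex=20.188, x_land=131.992, impact vy=-19.902
  bounce: vy ← 0.8·19.902 = 15.922
Arc 4: start y=0.000, vy=15.922 → t=3.246, apex=12.920, x_land=161.044, impact vy=-15.922
  bounce: vy ← 0.8·15.922 = 12.737
Arc 5: start y=0.000, vy=12.737 → t=2.597, apex=8.269, x_land=184.285, impact vy=-12.737
  bounce: vy ← 0.8·12.737 = 10.190
Arc 6: start y=0.000, vy=10.190 → t=2.077, apex=5.292, x_land=202.878, impact vy=-10.190
  bounce: vy ← 0.8·10.190 = 8.152

1 5.618 49.287 50.285
2 5.072 31.544 95.678
3 4.057 20.188 131.992
4 3.246 12.920 161.044
5 2.597 8.269 184.285
6 2.077 5.292 202.878
final: 202.878 8.152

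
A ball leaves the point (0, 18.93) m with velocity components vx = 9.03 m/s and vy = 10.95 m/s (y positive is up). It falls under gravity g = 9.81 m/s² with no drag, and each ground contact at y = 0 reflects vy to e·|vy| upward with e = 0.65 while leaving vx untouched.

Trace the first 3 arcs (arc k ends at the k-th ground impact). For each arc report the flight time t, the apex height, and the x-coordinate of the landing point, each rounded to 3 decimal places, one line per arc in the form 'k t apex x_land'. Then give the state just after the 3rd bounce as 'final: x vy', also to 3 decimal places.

Arc 1: start y=18.930, vy=10.950 → t=3.376, apex=25.041, x_land=30.482, impact vy=-22.165
  bounce: vy ← 0.65·22.165 = 14.408
Arc 2: start y=0.000, vy=14.408 → t=2.937, apex=10.580, x_land=57.006, impact vy=-14.408
  bounce: vy ← 0.65·14.408 = 9.365
Arc 3: start y=0.000, vy=9.365 → t=1.909, apex=4.470, x_land=74.247, impact vy=-9.365
  bounce: vy ← 0.65·9.365 = 6.087

1 3.376 25.041 30.482
2 2.937 10.580 57.006
3 1.909 4.470 74.247
final: 74.247 6.087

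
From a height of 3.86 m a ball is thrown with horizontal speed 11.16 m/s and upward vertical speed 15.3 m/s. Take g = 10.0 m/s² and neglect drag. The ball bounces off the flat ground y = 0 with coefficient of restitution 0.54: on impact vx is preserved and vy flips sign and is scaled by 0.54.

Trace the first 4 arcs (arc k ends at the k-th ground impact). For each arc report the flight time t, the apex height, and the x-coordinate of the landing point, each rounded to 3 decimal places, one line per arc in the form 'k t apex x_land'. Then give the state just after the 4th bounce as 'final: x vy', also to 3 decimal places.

Arc 1: start y=3.860, vy=15.300 → t=3.294, apex=15.565, x_land=36.765, impact vy=-17.643
  bounce: vy ← 0.54·17.643 = 9.527
Arc 2: start y=0.000, vy=9.527 → t=1.905, apex=4.539, x_land=58.030, impact vy=-9.527
  bounce: vy ← 0.54·9.527 = 5.145
Arc 3: start y=0.000, vy=5.145 → t=1.029, apex=1.323, x_land=69.513, impact vy=-5.145
  bounce: vy ← 0.54·5.145 = 2.778
Arc 4: start y=0.000, vy=2.778 → t=0.556, apex=0.386, x_land=75.714, impact vy=-2.778
  bounce: vy ← 0.54·2.778 = 1.500

1 3.294 15.565 36.765
2 1.905 4.539 58.030
3 1.029 1.323 69.513
4 0.556 0.386 75.714
final: 75.714 1.500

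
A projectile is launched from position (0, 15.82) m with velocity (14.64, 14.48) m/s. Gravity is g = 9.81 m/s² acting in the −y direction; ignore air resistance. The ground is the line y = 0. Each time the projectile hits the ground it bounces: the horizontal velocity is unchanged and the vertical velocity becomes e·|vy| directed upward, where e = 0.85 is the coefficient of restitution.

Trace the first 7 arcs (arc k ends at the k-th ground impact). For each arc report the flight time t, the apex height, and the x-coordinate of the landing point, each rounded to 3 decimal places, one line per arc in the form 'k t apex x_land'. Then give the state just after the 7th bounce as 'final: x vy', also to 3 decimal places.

Arc 1: start y=15.820, vy=14.480 → t=3.801, apex=26.507, x_land=55.642, impact vy=-22.805
  bounce: vy ← 0.85·22.805 = 19.384
Arc 2: start y=0.000, vy=19.384 → t=3.952, apex=19.151, x_land=113.498, impact vy=-19.384
  bounce: vy ← 0.85·19.384 = 16.476
Arc 3: start y=0.000, vy=16.476 → t=3.359, apex=13.837, x_land=162.675, impact vy=-16.476
  bounce: vy ← 0.85·16.476 = 14.005
Arc 4: start y=0.000, vy=14.005 → t=2.855, apex=9.997, x_land=204.476, impact vy=-14.005
  bounce: vy ← 0.85·14.005 = 11.904
Arc 5: start y=0.000, vy=11.904 → t=2.427, apex=7.223, x_land=240.007, impact vy=-11.904
  bounce: vy ← 0.85·11.904 = 10.119
Arc 6: start y=0.000, vy=10.119 → t=2.063, apex=5.218, x_land=270.208, impact vy=-10.119
  bounce: vy ← 0.85·10.119 = 8.601
Arc 7: start y=0.000, vy=8.601 → t=1.753, apex=3.770, x_land=295.879, impact vy=-8.601
  bounce: vy ← 0.85·8.601 = 7.311

1 3.801 26.507 55.642
2 3.952 19.151 113.498
3 3.359 13.837 162.675
4 2.855 9.997 204.476
5 2.427 7.223 240.007
6 2.063 5.218 270.208
7 1.753 3.770 295.879
final: 295.879 7.311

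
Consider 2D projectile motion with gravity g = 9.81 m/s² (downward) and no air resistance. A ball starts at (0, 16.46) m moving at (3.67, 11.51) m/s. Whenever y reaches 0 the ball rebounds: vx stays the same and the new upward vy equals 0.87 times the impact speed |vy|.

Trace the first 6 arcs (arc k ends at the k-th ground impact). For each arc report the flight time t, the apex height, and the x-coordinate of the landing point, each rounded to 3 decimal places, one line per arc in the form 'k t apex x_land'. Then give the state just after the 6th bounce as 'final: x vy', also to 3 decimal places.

Arc 1: start y=16.460, vy=11.510 → t=3.349, apex=23.212, x_land=12.290, impact vy=-21.341
  bounce: vy ← 0.87·21.341 = 18.566
Arc 2: start y=0.000, vy=18.566 → t=3.785, apex=17.569, x_land=26.181, impact vy=-18.566
  bounce: vy ← 0.87·18.566 = 16.153
Arc 3: start y=0.000, vy=16.153 → t=3.293, apex=13.298, x_land=38.267, impact vy=-16.153
  bounce: vy ← 0.87·16.153 = 14.053
Arc 4: start y=0.000, vy=14.053 → t=2.865, apex=10.065, x_land=48.782, impact vy=-14.053
  bounce: vy ← 0.87·14.053 = 12.226
Arc 5: start y=0.000, vy=12.226 → t=2.493, apex=7.619, x_land=57.929, impact vy=-12.226
  bounce: vy ← 0.87·12.226 = 10.637
Arc 6: start y=0.000, vy=10.637 → t=2.169, apex=5.766, x_land=65.888, impact vy=-10.637
  bounce: vy ← 0.87·10.637 = 9.254

1 3.349 23.212 12.290
2 3.785 17.569 26.181
3 3.293 13.298 38.267
4 2.865 10.065 48.782
5 2.493 7.619 57.929
6 2.169 5.766 65.888
final: 65.888 9.254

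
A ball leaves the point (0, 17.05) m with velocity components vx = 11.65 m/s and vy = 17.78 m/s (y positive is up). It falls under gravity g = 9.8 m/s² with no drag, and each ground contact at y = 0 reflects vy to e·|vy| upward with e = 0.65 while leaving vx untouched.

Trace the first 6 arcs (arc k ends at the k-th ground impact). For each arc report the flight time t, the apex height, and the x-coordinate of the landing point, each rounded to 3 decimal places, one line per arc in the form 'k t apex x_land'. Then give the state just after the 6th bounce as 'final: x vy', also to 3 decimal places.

1 4.416 33.179 51.452
2 3.383 14.018 90.861
3 2.199 5.923 116.478
4 1.429 2.502 133.128
5 0.929 1.057 143.951
6 0.604 0.447 150.986
final: 150.986 1.923

Arc 1: start y=17.050, vy=17.780 → t=4.416, apex=33.179, x_land=51.452, impact vy=-25.501
  bounce: vy ← 0.65·25.501 = 16.576
Arc 2: start y=0.000, vy=16.576 → t=3.383, apex=14.018, x_land=90.861, impact vy=-16.576
  bounce: vy ← 0.65·16.576 = 10.774
Arc 3: start y=0.000, vy=10.774 → t=2.199, apex=5.923, x_land=116.478, impact vy=-10.774
  bounce: vy ← 0.65·10.774 = 7.003
Arc 4: start y=0.000, vy=7.003 → t=1.429, apex=2.502, x_land=133.128, impact vy=-7.003
  bounce: vy ← 0.65·7.003 = 4.552
Arc 5: start y=0.000, vy=4.552 → t=0.929, apex=1.057, x_land=143.951, impact vy=-4.552
  bounce: vy ← 0.65·4.552 = 2.959
Arc 6: start y=0.000, vy=2.959 → t=0.604, apex=0.447, x_land=150.986, impact vy=-2.959
  bounce: vy ← 0.65·2.959 = 1.923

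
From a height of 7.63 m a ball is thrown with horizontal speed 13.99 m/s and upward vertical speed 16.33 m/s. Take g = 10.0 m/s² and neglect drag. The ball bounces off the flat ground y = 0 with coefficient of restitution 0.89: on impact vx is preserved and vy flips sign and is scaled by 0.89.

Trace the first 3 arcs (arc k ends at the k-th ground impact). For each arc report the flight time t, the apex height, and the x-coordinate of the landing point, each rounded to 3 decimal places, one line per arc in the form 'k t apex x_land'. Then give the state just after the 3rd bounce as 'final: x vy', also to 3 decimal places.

1 3.681 20.963 51.492
2 3.645 16.605 102.482
3 3.244 13.153 147.863
final: 147.863 14.435

Arc 1: start y=7.630, vy=16.330 → t=3.681, apex=20.963, x_land=51.492, impact vy=-20.476
  bounce: vy ← 0.89·20.476 = 18.224
Arc 2: start y=0.000, vy=18.224 → t=3.645, apex=16.605, x_land=102.482, impact vy=-18.224
  bounce: vy ← 0.89·18.224 = 16.219
Arc 3: start y=0.000, vy=16.219 → t=3.244, apex=13.153, x_land=147.863, impact vy=-16.219
  bounce: vy ← 0.89·16.219 = 14.435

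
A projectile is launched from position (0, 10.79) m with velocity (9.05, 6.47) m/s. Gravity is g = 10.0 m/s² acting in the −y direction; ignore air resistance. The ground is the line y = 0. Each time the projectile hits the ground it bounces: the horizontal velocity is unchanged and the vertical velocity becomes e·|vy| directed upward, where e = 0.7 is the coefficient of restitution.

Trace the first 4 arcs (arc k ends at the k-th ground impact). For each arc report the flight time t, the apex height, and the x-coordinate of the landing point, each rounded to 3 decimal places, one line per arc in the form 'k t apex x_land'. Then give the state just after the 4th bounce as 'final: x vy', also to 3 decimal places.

1 2.252 12.883 20.382
2 2.247 6.313 40.720
3 1.573 3.093 54.956
4 1.101 1.516 64.922
final: 64.922 3.854

Arc 1: start y=10.790, vy=6.470 → t=2.252, apex=12.883, x_land=20.382, impact vy=-16.052
  bounce: vy ← 0.7·16.052 = 11.236
Arc 2: start y=0.000, vy=11.236 → t=2.247, apex=6.313, x_land=40.720, impact vy=-11.236
  bounce: vy ← 0.7·11.236 = 7.865
Arc 3: start y=0.000, vy=7.865 → t=1.573, apex=3.093, x_land=54.956, impact vy=-7.865
  bounce: vy ← 0.7·7.865 = 5.506
Arc 4: start y=0.000, vy=5.506 → t=1.101, apex=1.516, x_land=64.922, impact vy=-5.506
  bounce: vy ← 0.7·5.506 = 3.854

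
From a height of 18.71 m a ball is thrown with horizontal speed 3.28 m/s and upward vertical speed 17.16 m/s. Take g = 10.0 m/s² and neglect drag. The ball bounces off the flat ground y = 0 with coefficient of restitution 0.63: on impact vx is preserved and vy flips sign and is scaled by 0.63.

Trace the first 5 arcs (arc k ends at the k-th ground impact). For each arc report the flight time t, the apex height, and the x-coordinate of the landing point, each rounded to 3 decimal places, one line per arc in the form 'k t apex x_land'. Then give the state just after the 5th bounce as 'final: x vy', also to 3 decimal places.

Arc 1: start y=18.710, vy=17.160 → t=4.302, apex=33.433, x_land=14.110, impact vy=-25.859
  bounce: vy ← 0.63·25.859 = 16.291
Arc 2: start y=0.000, vy=16.291 → t=3.258, apex=13.270, x_land=24.797, impact vy=-16.291
  bounce: vy ← 0.63·16.291 = 10.263
Arc 3: start y=0.000, vy=10.263 → t=2.053, apex=5.267, x_land=31.530, impact vy=-10.263
  bounce: vy ← 0.63·10.263 = 6.466
Arc 4: start y=0.000, vy=6.466 → t=1.293, apex=2.090, x_land=35.771, impact vy=-6.466
  bounce: vy ← 0.63·6.466 = 4.073
Arc 5: start y=0.000, vy=4.073 → t=0.815, apex=0.830, x_land=38.443, impact vy=-4.073
  bounce: vy ← 0.63·4.073 = 2.566

1 4.302 33.433 14.110
2 3.258 13.270 24.797
3 2.053 5.267 31.530
4 1.293 2.090 35.771
5 0.815 0.830 38.443
final: 38.443 2.566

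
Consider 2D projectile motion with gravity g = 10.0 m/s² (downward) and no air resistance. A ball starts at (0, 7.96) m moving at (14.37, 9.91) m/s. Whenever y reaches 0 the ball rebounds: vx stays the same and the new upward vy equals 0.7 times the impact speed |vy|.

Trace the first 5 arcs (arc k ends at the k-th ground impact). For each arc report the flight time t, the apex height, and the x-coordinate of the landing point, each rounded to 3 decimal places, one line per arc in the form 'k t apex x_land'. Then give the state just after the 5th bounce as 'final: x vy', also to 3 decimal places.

1 2.595 12.870 37.296
2 2.246 6.306 69.573
3 1.572 3.090 92.167
4 1.101 1.514 107.983
5 0.770 0.742 119.054
final: 119.054 2.697

Arc 1: start y=7.960, vy=9.910 → t=2.595, apex=12.870, x_land=37.296, impact vy=-16.044
  bounce: vy ← 0.7·16.044 = 11.231
Arc 2: start y=0.000, vy=11.231 → t=2.246, apex=6.306, x_land=69.573, impact vy=-11.231
  bounce: vy ← 0.7·11.231 = 7.862
Arc 3: start y=0.000, vy=7.862 → t=1.572, apex=3.090, x_land=92.167, impact vy=-7.862
  bounce: vy ← 0.7·7.862 = 5.503
Arc 4: start y=0.000, vy=5.503 → t=1.101, apex=1.514, x_land=107.983, impact vy=-5.503
  bounce: vy ← 0.7·5.503 = 3.852
Arc 5: start y=0.000, vy=3.852 → t=0.770, apex=0.742, x_land=119.054, impact vy=-3.852
  bounce: vy ← 0.7·3.852 = 2.697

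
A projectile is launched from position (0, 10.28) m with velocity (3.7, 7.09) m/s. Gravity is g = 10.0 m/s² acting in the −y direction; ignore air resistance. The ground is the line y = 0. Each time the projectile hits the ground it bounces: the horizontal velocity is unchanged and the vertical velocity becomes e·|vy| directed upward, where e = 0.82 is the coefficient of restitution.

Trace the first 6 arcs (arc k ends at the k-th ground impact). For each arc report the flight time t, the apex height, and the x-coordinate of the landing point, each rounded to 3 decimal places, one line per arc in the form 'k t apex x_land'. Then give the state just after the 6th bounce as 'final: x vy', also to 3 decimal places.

Arc 1: start y=10.280, vy=7.090 → t=2.309, apex=12.793, x_land=8.542, impact vy=-15.996
  bounce: vy ← 0.82·15.996 = 13.117
Arc 2: start y=0.000, vy=13.117 → t=2.623, apex=8.602, x_land=18.248, impact vy=-13.117
  bounce: vy ← 0.82·13.117 = 10.756
Arc 3: start y=0.000, vy=10.756 → t=2.151, apex=5.784, x_land=26.207, impact vy=-10.756
  bounce: vy ← 0.82·10.756 = 8.820
Arc 4: start y=0.000, vy=8.820 → t=1.764, apex=3.889, x_land=32.734, impact vy=-8.820
  bounce: vy ← 0.82·8.820 = 7.232
Arc 5: start y=0.000, vy=7.232 → t=1.446, apex=2.615, x_land=38.085, impact vy=-7.232
  bounce: vy ← 0.82·7.232 = 5.930
Arc 6: start y=0.000, vy=5.930 → t=1.186, apex=1.758, x_land=42.474, impact vy=-5.930
  bounce: vy ← 0.82·5.930 = 4.863

1 2.309 12.793 8.542
2 2.623 8.602 18.248
3 2.151 5.784 26.207
4 1.764 3.889 32.734
5 1.446 2.615 38.085
6 1.186 1.758 42.474
final: 42.474 4.863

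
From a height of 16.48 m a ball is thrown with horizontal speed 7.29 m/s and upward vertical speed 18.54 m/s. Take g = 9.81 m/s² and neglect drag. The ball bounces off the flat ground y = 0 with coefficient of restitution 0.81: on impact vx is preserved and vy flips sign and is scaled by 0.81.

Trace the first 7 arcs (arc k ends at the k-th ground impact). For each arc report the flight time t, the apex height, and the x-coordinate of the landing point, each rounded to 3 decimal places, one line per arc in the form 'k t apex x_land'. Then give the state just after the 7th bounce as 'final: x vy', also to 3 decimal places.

Arc 1: start y=16.480, vy=18.540 → t=4.523, apex=33.999, x_land=32.970, impact vy=-25.828
  bounce: vy ← 0.81·25.828 = 20.920
Arc 2: start y=0.000, vy=20.920 → t=4.265, apex=22.307, x_land=64.063, impact vy=-20.920
  bounce: vy ← 0.81·20.920 = 16.946
Arc 3: start y=0.000, vy=16.946 → t=3.455, apex=14.636, x_land=89.248, impact vy=-16.946
  bounce: vy ← 0.81·16.946 = 13.726
Arc 4: start y=0.000, vy=13.726 → t=2.798, apex=9.602, x_land=109.648, impact vy=-13.726
  bounce: vy ← 0.81·13.726 = 11.118
Arc 5: start y=0.000, vy=11.118 → t=2.267, apex=6.300, x_land=126.172, impact vy=-11.118
  bounce: vy ← 0.81·11.118 = 9.006
Arc 6: start y=0.000, vy=9.006 → t=1.836, apex=4.134, x_land=139.557, impact vy=-9.006
  bounce: vy ← 0.81·9.006 = 7.295
Arc 7: start y=0.000, vy=7.295 → t=1.487, apex=2.712, x_land=150.398, impact vy=-7.295
  bounce: vy ← 0.81·7.295 = 5.909

1 4.523 33.999 32.970
2 4.265 22.307 64.063
3 3.455 14.636 89.248
4 2.798 9.602 109.648
5 2.267 6.300 126.172
6 1.836 4.134 139.557
7 1.487 2.712 150.398
final: 150.398 5.909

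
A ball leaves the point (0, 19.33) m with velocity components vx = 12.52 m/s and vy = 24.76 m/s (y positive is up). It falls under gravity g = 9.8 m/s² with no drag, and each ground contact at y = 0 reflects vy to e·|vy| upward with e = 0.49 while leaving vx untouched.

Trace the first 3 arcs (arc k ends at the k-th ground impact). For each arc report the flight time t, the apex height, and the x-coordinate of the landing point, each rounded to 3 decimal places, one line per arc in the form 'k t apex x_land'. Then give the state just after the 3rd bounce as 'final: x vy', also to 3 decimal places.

1 5.740 50.608 71.868
2 3.149 12.151 111.300
3 1.543 2.917 130.621
final: 130.621 3.705

Arc 1: start y=19.330, vy=24.760 → t=5.740, apex=50.608, x_land=71.868, impact vy=-31.495
  bounce: vy ← 0.49·31.495 = 15.432
Arc 2: start y=0.000, vy=15.432 → t=3.149, apex=12.151, x_land=111.300, impact vy=-15.432
  bounce: vy ← 0.49·15.432 = 7.562
Arc 3: start y=0.000, vy=7.562 → t=1.543, apex=2.917, x_land=130.621, impact vy=-7.562
  bounce: vy ← 0.49·7.562 = 3.705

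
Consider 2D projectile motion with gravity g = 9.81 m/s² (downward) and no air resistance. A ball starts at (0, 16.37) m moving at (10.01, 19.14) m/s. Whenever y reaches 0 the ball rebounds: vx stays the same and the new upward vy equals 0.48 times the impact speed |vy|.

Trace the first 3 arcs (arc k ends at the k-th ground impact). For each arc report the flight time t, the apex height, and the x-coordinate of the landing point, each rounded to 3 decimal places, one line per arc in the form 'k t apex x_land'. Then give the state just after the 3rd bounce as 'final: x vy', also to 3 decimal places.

1 4.624 35.042 46.285
2 2.566 8.074 71.970
3 1.232 1.860 84.299
final: 84.299 2.900

Arc 1: start y=16.370, vy=19.140 → t=4.624, apex=35.042, x_land=46.285, impact vy=-26.221
  bounce: vy ← 0.48·26.221 = 12.586
Arc 2: start y=0.000, vy=12.586 → t=2.566, apex=8.074, x_land=71.970, impact vy=-12.586
  bounce: vy ← 0.48·12.586 = 6.041
Arc 3: start y=0.000, vy=6.041 → t=1.232, apex=1.860, x_land=84.299, impact vy=-6.041
  bounce: vy ← 0.48·6.041 = 2.900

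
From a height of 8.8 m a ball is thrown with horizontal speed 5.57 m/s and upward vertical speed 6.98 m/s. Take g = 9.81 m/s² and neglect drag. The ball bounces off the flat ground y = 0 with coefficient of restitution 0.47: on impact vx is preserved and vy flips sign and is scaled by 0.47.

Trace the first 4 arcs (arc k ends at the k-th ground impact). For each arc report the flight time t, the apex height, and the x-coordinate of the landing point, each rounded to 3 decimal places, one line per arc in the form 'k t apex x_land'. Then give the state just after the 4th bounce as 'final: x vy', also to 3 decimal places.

1 2.228 11.283 12.411
2 1.426 2.492 20.352
3 0.670 0.551 24.085
4 0.315 0.122 25.839
final: 25.839 0.726

Arc 1: start y=8.800, vy=6.980 → t=2.228, apex=11.283, x_land=12.411, impact vy=-14.879
  bounce: vy ← 0.47·14.879 = 6.993
Arc 2: start y=0.000, vy=6.993 → t=1.426, apex=2.492, x_land=20.352, impact vy=-6.993
  bounce: vy ← 0.47·6.993 = 3.287
Arc 3: start y=0.000, vy=3.287 → t=0.670, apex=0.551, x_land=24.085, impact vy=-3.287
  bounce: vy ← 0.47·3.287 = 1.545
Arc 4: start y=0.000, vy=1.545 → t=0.315, apex=0.122, x_land=25.839, impact vy=-1.545
  bounce: vy ← 0.47·1.545 = 0.726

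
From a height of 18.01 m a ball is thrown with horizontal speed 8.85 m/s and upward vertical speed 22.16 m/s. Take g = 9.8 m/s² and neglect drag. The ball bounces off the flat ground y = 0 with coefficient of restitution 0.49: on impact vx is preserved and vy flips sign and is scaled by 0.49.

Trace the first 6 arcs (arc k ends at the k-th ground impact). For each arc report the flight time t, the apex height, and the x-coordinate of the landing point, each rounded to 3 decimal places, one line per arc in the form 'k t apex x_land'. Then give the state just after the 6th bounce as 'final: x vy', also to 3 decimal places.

Arc 1: start y=18.010, vy=22.160 → t=5.226, apex=43.064, x_land=46.248, impact vy=-29.053
  bounce: vy ← 0.49·29.053 = 14.236
Arc 2: start y=0.000, vy=14.236 → t=2.905, apex=10.340, x_land=71.960, impact vy=-14.236
  bounce: vy ← 0.49·14.236 = 6.976
Arc 3: start y=0.000, vy=6.976 → t=1.424, apex=2.483, x_land=84.559, impact vy=-6.976
  bounce: vy ← 0.49·6.976 = 3.418
Arc 4: start y=0.000, vy=3.418 → t=0.698, apex=0.596, x_land=90.732, impact vy=-3.418
  bounce: vy ← 0.49·3.418 = 1.675
Arc 5: start y=0.000, vy=1.675 → t=0.342, apex=0.143, x_land=93.757, impact vy=-1.675
  bounce: vy ← 0.49·1.675 = 0.821
Arc 6: start y=0.000, vy=0.821 → t=0.167, apex=0.034, x_land=95.239, impact vy=-0.821
  bounce: vy ← 0.49·0.821 = 0.402

1 5.226 43.064 46.248
2 2.905 10.340 71.960
3 1.424 2.483 84.559
4 0.698 0.596 90.732
5 0.342 0.143 93.757
6 0.167 0.034 95.239
final: 95.239 0.402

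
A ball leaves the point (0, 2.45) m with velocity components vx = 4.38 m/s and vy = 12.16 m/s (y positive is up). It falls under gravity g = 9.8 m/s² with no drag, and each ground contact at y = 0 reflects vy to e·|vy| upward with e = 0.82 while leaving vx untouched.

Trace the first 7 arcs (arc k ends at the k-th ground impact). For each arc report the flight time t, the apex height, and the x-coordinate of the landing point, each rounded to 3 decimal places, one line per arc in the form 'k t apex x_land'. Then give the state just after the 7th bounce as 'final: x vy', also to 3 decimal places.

1 2.669 9.994 11.690
2 2.342 6.720 21.949
3 1.921 4.519 30.361
4 1.575 3.038 37.259
5 1.291 2.043 42.915
6 1.059 1.374 47.553
7 0.868 0.924 51.357
final: 51.357 3.489

Arc 1: start y=2.450, vy=12.160 → t=2.669, apex=9.994, x_land=11.690, impact vy=-13.996
  bounce: vy ← 0.82·13.996 = 11.477
Arc 2: start y=0.000, vy=11.477 → t=2.342, apex=6.720, x_land=21.949, impact vy=-11.477
  bounce: vy ← 0.82·11.477 = 9.411
Arc 3: start y=0.000, vy=9.411 → t=1.921, apex=4.519, x_land=30.361, impact vy=-9.411
  bounce: vy ← 0.82·9.411 = 7.717
Arc 4: start y=0.000, vy=7.717 → t=1.575, apex=3.038, x_land=37.259, impact vy=-7.717
  bounce: vy ← 0.82·7.717 = 6.328
Arc 5: start y=0.000, vy=6.328 → t=1.291, apex=2.043, x_land=42.915, impact vy=-6.328
  bounce: vy ← 0.82·6.328 = 5.189
Arc 6: start y=0.000, vy=5.189 → t=1.059, apex=1.374, x_land=47.553, impact vy=-5.189
  bounce: vy ← 0.82·5.189 = 4.255
Arc 7: start y=0.000, vy=4.255 → t=0.868, apex=0.924, x_land=51.357, impact vy=-4.255
  bounce: vy ← 0.82·4.255 = 3.489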